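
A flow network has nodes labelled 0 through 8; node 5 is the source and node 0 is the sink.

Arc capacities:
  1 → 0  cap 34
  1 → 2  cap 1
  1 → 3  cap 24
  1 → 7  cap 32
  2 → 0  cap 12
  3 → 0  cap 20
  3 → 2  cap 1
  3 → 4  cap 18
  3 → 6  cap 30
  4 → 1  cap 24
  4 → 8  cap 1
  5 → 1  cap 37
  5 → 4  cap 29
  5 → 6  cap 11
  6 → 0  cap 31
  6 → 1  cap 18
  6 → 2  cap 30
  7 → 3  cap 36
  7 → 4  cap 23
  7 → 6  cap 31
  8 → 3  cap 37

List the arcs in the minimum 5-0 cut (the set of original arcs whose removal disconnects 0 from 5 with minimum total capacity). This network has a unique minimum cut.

Min-cut arcs: {(4,1), (4,8), (5,1), (5,6)} (total capacity 73)

augment #1: 5→1→0 push 34
augment #2: 5→6→0 push 11
augment #3: 5→1→2→0 push 1
augment #4: 5→1→3→0 push 2
augment #5: 5→4→1→3→0 push 18
augment #6: 5→4→1→3→2→0 push 1
augment #7: 5→4→1→3→6→0 push 3
augment #8: 5→4→1→7→6→0 push 2
augment #9: 5→4→8→3→6→0 push 1
max flow = 73; residual-reachable set from 5 gives S-side
cut edges (S→T): {(4,1), (4,8), (5,1), (5,6)} total cap 73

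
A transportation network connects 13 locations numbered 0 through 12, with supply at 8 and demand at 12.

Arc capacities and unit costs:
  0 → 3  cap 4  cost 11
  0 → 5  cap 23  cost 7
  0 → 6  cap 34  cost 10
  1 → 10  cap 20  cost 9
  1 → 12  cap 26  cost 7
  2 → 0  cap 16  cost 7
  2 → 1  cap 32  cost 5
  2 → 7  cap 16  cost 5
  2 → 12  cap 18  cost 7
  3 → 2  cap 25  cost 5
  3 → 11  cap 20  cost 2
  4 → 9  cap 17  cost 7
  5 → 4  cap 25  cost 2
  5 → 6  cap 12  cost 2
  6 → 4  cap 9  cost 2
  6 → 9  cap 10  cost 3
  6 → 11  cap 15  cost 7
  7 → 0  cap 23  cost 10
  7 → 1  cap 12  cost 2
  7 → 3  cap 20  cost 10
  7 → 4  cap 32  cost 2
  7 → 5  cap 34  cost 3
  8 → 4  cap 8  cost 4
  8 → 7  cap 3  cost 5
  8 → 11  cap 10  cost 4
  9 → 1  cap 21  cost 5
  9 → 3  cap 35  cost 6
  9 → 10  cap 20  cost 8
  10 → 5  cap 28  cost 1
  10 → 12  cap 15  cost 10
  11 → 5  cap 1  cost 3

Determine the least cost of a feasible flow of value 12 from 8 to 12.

Minimum cost for 12 units: 250

shortest-cost path #1: 8→7→1→12 push 3 @ unit cost 14 (adds 42)
shortest-cost path #2: 8→4→9→1→12 push 8 @ unit cost 23 (adds 184)
shortest-cost path #3: 8→11→5→6→9→1→12 push 1 @ unit cost 24 (adds 24)
total cost = 250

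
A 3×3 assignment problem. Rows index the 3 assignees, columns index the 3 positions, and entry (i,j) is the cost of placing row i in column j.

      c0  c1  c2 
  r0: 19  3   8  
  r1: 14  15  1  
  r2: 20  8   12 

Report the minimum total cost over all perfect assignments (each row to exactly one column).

optimal assignment: row0→col1 (cost 3), row1→col2 (cost 1), row2→col0 (cost 20)
total = 3 + 1 + 20 = 24

Minimum assignment cost: 24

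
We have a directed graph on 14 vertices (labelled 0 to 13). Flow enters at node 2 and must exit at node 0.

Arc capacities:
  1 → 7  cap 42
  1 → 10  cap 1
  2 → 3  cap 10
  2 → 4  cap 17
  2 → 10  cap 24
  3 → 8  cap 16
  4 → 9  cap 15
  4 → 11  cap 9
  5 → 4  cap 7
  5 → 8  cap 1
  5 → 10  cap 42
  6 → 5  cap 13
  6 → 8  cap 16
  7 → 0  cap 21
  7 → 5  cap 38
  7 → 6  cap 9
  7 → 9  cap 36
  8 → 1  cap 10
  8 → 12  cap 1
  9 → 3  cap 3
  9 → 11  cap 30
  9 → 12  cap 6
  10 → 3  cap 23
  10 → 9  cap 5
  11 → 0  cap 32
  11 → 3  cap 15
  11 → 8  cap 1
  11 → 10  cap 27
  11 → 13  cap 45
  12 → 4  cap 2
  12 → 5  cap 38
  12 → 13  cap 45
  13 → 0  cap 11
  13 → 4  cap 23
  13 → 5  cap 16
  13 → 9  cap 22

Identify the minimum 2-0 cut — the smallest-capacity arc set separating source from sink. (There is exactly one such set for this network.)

Min-cut arcs: {(2,4), (8,1), (8,12), (10,9)} (total capacity 33)

augment #1: 2→4→11→0 push 9
augment #2: 2→4→9→11→0 push 8
augment #3: 2→10→9→11→0 push 5
augment #4: 2→3→8→1→7→0 push 10
augment #5: 2→10→3→8→12→13→0 push 1
max flow = 33; residual-reachable set from 2 gives S-side
cut edges (S→T): {(2,4), (8,1), (8,12), (10,9)} total cap 33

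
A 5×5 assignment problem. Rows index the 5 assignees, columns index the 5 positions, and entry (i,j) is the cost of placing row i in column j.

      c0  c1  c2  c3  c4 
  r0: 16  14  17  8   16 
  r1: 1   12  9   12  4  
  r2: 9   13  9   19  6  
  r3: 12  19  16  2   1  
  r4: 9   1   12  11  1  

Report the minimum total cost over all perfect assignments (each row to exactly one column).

Minimum assignment cost: 20

optimal assignment: row0→col3 (cost 8), row1→col0 (cost 1), row2→col2 (cost 9), row3→col4 (cost 1), row4→col1 (cost 1)
total = 8 + 1 + 9 + 1 + 1 = 20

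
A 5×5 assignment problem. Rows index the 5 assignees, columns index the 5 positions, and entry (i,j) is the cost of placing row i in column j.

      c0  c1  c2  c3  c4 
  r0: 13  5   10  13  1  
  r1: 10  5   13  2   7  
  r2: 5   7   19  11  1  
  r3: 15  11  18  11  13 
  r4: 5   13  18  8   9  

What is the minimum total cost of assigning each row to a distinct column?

optimal assignment: row0→col2 (cost 10), row1→col3 (cost 2), row2→col4 (cost 1), row3→col1 (cost 11), row4→col0 (cost 5)
total = 10 + 2 + 1 + 11 + 5 = 29

Minimum assignment cost: 29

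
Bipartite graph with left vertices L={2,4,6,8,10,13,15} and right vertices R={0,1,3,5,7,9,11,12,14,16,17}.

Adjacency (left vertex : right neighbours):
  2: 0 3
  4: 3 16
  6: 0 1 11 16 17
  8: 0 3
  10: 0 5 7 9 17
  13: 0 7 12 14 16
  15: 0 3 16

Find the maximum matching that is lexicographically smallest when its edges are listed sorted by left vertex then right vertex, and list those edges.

Lex-smallest maximum matching: {(2,0), (4,3), (6,1), (10,5), (13,7), (15,16)}

|M| = 6 (so the lex-smallest maximum matching has 6 edges)
process left vertices in ascending order; for each, take the smallest-labelled available neighbour that still permits 6 edges overall, or leave it unmatched if none does
lex-smallest matching: {2-0, 4-3, 6-1, 10-5, 13-7, 15-16}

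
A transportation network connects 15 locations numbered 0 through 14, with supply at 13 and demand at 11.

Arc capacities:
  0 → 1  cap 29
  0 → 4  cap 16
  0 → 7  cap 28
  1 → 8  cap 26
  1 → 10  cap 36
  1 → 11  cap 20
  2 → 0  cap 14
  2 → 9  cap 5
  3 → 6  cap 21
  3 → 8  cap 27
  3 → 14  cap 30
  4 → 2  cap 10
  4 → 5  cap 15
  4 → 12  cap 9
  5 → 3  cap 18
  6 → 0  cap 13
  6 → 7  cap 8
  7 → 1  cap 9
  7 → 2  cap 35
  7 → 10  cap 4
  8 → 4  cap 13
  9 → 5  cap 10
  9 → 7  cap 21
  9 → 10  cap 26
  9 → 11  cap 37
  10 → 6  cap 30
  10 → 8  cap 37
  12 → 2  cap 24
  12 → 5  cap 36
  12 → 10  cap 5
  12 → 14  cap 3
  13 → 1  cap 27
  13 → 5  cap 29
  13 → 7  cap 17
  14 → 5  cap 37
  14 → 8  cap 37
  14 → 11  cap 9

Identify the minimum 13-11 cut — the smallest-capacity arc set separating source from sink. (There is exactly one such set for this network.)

augment #1: 13→1→11 push 20
augment #2: 13→5→3→14→11 push 9
augment #3: 13→7→2→9→11 push 5
max flow = 34; residual-reachable set from 13 gives S-side
cut edges (S→T): {(1,11), (2,9), (14,11)} total cap 34

Min-cut arcs: {(1,11), (2,9), (14,11)} (total capacity 34)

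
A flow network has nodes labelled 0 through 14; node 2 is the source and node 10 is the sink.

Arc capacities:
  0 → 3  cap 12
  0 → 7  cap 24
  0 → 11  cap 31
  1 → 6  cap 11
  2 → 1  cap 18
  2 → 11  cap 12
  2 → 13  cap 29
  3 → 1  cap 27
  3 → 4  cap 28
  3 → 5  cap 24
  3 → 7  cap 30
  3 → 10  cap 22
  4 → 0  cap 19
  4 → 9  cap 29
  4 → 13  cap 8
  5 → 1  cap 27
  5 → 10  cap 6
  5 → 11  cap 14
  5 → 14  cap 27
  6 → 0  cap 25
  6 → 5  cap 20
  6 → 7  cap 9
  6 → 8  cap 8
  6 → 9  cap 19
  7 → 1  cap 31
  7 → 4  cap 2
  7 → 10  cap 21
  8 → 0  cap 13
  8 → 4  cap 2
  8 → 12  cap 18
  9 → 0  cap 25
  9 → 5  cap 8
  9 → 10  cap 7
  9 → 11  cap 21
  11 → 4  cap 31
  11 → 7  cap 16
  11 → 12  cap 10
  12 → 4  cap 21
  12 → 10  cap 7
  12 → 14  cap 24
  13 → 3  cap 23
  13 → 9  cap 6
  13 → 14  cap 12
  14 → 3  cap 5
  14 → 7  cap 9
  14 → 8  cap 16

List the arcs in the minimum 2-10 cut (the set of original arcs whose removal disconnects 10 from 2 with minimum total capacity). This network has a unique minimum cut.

augment #1: 2→11→7→10 push 12
augment #2: 2→13→3→10 push 22
augment #3: 2→13→9→10 push 6
augment #4: 2→1→6→5→10 push 6
augment #5: 2→1→6→7→10 push 5
augment #6: 2→13→3→7→10 push 1
max flow = 52; residual-reachable set from 2 gives S-side
cut edges (S→T): {(1,6), (2,11), (2,13)} total cap 52

Min-cut arcs: {(1,6), (2,11), (2,13)} (total capacity 52)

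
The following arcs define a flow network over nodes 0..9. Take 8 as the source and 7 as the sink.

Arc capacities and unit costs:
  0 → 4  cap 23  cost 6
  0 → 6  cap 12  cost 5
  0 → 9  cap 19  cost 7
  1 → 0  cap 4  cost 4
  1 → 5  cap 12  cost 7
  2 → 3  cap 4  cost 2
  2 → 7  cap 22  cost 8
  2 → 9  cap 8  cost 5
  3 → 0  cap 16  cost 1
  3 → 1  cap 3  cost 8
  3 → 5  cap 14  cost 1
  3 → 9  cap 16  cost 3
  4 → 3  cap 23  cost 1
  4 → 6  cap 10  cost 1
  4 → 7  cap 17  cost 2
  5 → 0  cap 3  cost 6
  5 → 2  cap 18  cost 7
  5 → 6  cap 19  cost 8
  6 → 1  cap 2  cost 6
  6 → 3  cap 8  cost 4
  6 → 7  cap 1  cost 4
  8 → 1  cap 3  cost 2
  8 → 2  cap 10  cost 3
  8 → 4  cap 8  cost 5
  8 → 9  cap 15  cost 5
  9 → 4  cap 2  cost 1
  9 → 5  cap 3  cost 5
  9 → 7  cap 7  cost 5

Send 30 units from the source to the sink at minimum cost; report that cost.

Minimum cost for 30 units: 294

shortest-cost path #1: 8→4→7 push 8 @ unit cost 7 (adds 56)
shortest-cost path #2: 8→9→4→7 push 2 @ unit cost 8 (adds 16)
shortest-cost path #3: 8→9→7 push 7 @ unit cost 10 (adds 70)
shortest-cost path #4: 8→2→7 push 10 @ unit cost 11 (adds 110)
shortest-cost path #5: 8→1→0→4→7 push 3 @ unit cost 14 (adds 42)
total cost = 294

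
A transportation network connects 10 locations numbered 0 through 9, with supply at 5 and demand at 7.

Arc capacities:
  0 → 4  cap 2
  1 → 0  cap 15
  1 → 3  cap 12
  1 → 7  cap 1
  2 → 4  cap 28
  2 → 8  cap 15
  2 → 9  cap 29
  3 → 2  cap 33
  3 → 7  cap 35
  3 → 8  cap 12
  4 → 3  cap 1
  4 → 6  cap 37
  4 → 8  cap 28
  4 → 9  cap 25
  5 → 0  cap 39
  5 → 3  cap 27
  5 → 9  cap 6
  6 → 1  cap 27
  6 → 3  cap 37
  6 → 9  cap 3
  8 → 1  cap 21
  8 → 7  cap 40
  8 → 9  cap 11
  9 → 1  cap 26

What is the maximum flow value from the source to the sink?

Maximum flow value: 35

augment #1: 5→3→7 bottleneck 27, total now 27
augment #2: 5→9→1→7 bottleneck 1, total now 28
augment #3: 5→0→4→3→7 bottleneck 1, total now 29
augment #4: 5→0→4→8→7 bottleneck 1, total now 30
augment #5: 5→9→1→3→7 bottleneck 5, total now 35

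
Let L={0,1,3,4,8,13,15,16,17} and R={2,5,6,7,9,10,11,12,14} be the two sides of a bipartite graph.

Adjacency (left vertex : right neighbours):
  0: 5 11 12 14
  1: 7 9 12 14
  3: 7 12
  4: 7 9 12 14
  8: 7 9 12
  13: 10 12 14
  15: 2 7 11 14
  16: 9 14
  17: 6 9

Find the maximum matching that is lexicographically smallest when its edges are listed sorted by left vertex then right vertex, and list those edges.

Lex-smallest maximum matching: {(0,5), (1,7), (3,12), (4,9), (13,10), (15,2), (16,14), (17,6)}

|M| = 8 (so the lex-smallest maximum matching has 8 edges)
process left vertices in ascending order; for each, take the smallest-labelled available neighbour that still permits 8 edges overall, or leave it unmatched if none does
lex-smallest matching: {0-5, 1-7, 3-12, 4-9, 13-10, 15-2, 16-14, 17-6}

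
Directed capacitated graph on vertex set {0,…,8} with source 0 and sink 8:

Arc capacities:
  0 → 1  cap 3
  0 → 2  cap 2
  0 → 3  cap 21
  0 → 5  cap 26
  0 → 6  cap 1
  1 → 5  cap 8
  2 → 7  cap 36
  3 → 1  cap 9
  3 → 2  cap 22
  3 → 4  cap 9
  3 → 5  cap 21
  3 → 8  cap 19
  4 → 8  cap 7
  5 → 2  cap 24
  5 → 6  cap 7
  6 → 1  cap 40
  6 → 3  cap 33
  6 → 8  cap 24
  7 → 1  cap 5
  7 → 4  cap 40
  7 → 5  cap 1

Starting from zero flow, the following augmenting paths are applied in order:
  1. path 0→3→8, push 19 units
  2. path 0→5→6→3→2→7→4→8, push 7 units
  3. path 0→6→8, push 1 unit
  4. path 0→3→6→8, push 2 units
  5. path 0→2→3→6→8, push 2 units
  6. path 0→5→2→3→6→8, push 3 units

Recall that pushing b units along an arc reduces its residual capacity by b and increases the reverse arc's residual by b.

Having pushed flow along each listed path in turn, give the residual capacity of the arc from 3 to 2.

Residual capacity of (3,2): 20

after path 1 (0→3→8, push 19): res(3,2)=22
after path 2 (0→5→6→3→2→7→4→8, push 7): res(3,2)=15
after path 3 (0→6→8, push 1): res(3,2)=15
after path 4 (0→3→6→8, push 2): res(3,2)=15
after path 5 (0→2→3→6→8, push 2): res(3,2)=17
after path 6 (0→5→2→3→6→8, push 3): res(3,2)=20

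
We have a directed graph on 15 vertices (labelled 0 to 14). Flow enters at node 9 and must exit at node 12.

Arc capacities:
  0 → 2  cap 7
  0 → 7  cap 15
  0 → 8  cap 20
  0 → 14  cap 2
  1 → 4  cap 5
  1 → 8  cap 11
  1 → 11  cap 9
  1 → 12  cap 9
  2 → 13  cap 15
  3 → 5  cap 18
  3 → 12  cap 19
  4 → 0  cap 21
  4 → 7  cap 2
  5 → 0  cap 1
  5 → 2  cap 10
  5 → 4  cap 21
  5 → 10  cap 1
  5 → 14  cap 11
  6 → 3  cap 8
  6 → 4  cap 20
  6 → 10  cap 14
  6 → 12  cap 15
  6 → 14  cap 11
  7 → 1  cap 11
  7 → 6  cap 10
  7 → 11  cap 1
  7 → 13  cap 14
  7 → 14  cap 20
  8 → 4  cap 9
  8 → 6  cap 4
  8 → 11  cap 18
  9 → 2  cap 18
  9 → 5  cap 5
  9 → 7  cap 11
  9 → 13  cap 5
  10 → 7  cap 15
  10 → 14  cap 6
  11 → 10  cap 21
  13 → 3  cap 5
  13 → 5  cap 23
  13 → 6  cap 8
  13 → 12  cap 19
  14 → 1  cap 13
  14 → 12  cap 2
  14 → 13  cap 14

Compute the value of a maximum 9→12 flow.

Maximum flow value: 36

augment #1: 9→13→12 bottleneck 5, total now 5
augment #2: 9→2→13→12 bottleneck 14, total now 19
augment #3: 9→5→14→12 bottleneck 2, total now 21
augment #4: 9→7→1→12 bottleneck 9, total now 30
augment #5: 9→7→6→12 bottleneck 2, total now 32
augment #6: 9→2→13→3→12 bottleneck 1, total now 33
augment #7: 9→5→0→7→6→12 bottleneck 1, total now 34
augment #8: 9→5→4→7→6→12 bottleneck 2, total now 36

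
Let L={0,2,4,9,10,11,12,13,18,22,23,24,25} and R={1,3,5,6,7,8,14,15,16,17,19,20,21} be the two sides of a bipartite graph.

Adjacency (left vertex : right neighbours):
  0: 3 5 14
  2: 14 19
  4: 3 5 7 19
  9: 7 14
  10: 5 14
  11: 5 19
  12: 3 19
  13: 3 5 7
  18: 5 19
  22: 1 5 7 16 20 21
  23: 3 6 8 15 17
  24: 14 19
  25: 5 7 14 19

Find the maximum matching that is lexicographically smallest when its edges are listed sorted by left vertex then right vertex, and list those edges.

Lex-smallest maximum matching: {(0,3), (2,14), (4,5), (9,7), (11,19), (22,1), (23,6)}

|M| = 7 (so the lex-smallest maximum matching has 7 edges)
process left vertices in ascending order; for each, take the smallest-labelled available neighbour that still permits 7 edges overall, or leave it unmatched if none does
lex-smallest matching: {0-3, 2-14, 4-5, 9-7, 11-19, 22-1, 23-6}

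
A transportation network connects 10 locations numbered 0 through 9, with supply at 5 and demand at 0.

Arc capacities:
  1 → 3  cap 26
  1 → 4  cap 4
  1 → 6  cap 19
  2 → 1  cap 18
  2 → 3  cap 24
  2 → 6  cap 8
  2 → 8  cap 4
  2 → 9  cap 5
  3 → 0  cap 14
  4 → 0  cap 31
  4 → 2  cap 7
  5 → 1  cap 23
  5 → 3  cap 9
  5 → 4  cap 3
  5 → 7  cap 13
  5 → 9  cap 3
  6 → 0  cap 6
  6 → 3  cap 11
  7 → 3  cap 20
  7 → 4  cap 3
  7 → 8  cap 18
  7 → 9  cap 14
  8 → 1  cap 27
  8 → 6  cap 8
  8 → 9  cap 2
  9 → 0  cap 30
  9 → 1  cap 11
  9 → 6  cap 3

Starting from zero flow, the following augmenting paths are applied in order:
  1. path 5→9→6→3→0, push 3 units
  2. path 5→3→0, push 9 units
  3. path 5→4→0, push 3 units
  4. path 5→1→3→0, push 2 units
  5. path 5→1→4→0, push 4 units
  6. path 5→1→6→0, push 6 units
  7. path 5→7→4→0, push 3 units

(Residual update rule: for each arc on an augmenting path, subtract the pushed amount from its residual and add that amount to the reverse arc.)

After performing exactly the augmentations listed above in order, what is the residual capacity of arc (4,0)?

after path 1 (5→9→6→3→0, push 3): res(4,0)=31
after path 2 (5→3→0, push 9): res(4,0)=31
after path 3 (5→4→0, push 3): res(4,0)=28
after path 4 (5→1→3→0, push 2): res(4,0)=28
after path 5 (5→1→4→0, push 4): res(4,0)=24
after path 6 (5→1→6→0, push 6): res(4,0)=24
after path 7 (5→7→4→0, push 3): res(4,0)=21

Residual capacity of (4,0): 21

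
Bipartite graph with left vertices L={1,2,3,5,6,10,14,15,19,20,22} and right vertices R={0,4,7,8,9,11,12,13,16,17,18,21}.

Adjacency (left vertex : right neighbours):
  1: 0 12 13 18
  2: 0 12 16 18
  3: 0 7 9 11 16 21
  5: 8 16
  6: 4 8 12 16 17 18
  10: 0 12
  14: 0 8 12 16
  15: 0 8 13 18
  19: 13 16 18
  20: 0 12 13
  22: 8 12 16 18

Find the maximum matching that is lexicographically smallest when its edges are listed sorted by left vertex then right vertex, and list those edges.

Lex-smallest maximum matching: {(1,0), (2,12), (3,7), (5,8), (6,4), (14,16), (15,13), (19,18)}

|M| = 8 (so the lex-smallest maximum matching has 8 edges)
process left vertices in ascending order; for each, take the smallest-labelled available neighbour that still permits 8 edges overall, or leave it unmatched if none does
lex-smallest matching: {1-0, 2-12, 3-7, 5-8, 6-4, 14-16, 15-13, 19-18}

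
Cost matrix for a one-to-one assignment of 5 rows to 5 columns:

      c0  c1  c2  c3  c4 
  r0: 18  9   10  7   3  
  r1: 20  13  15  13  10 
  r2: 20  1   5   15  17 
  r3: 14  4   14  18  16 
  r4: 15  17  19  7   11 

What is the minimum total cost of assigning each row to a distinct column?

optimal assignment: row0→col4 (cost 3), row1→col0 (cost 20), row2→col2 (cost 5), row3→col1 (cost 4), row4→col3 (cost 7)
total = 3 + 20 + 5 + 4 + 7 = 39

Minimum assignment cost: 39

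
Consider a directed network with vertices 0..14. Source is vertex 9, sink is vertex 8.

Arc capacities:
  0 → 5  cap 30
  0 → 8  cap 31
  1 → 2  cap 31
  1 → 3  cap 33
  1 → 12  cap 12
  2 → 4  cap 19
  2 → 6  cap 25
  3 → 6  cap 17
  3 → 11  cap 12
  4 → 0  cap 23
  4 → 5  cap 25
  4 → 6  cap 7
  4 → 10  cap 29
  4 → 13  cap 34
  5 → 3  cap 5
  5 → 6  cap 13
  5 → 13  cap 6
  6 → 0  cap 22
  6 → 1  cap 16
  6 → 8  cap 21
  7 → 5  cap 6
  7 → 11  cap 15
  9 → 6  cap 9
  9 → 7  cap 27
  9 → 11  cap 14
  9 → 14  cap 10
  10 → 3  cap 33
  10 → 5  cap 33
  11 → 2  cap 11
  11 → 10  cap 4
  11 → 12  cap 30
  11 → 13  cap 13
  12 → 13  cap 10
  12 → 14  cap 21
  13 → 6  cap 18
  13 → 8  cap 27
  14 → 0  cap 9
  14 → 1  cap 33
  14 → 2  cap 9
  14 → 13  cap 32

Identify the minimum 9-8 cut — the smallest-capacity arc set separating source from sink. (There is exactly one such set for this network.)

augment #1: 9→6→8 push 9
augment #2: 9→11→13→8 push 13
augment #3: 9→14→0→8 push 9
augment #4: 9→14→13→8 push 1
augment #5: 9→7→5→6→8 push 6
augment #6: 9→11→2→6→8 push 1
augment #7: 9→7→11→2→6→8 push 5
augment #8: 9→7→11→12→13→8 push 10
max flow = 54; residual-reachable set from 9 gives S-side
cut edges (S→T): {(7,5), (7,11), (9,6), (9,11), (9,14)} total cap 54

Min-cut arcs: {(7,5), (7,11), (9,6), (9,11), (9,14)} (total capacity 54)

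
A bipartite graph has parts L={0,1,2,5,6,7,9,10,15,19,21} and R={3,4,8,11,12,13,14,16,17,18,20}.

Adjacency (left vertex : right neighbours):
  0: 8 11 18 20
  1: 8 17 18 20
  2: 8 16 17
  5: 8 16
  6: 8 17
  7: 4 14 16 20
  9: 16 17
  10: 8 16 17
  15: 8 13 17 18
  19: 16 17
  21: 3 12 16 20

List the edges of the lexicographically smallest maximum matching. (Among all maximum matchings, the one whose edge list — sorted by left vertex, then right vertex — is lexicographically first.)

Lex-smallest maximum matching: {(0,11), (1,18), (2,8), (5,16), (6,17), (7,4), (15,13), (21,3)}

|M| = 8 (so the lex-smallest maximum matching has 8 edges)
process left vertices in ascending order; for each, take the smallest-labelled available neighbour that still permits 8 edges overall, or leave it unmatched if none does
lex-smallest matching: {0-11, 1-18, 2-8, 5-16, 6-17, 7-4, 15-13, 21-3}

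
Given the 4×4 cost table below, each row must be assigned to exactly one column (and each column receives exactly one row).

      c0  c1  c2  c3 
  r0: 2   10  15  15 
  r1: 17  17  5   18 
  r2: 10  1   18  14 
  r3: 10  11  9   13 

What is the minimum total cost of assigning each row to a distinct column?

optimal assignment: row0→col0 (cost 2), row1→col2 (cost 5), row2→col1 (cost 1), row3→col3 (cost 13)
total = 2 + 5 + 1 + 13 = 21

Minimum assignment cost: 21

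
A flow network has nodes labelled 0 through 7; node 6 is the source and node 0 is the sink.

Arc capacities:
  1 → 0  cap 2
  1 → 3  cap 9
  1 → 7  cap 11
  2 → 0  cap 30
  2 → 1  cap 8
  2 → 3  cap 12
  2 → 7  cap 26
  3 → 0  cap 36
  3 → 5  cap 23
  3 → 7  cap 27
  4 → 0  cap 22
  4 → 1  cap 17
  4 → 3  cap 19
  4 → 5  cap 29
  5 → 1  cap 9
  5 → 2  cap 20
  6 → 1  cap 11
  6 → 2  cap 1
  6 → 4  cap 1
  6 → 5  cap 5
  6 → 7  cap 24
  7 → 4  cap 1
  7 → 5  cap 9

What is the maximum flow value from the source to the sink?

augment #1: 6→1→0 bottleneck 2, total now 2
augment #2: 6→2→0 bottleneck 1, total now 3
augment #3: 6→4→0 bottleneck 1, total now 4
augment #4: 6→1→3→0 bottleneck 9, total now 13
augment #5: 6→5→2→0 bottleneck 5, total now 18
augment #6: 6→7→4→0 bottleneck 1, total now 19
augment #7: 6→7→5→2→0 bottleneck 9, total now 28

Maximum flow value: 28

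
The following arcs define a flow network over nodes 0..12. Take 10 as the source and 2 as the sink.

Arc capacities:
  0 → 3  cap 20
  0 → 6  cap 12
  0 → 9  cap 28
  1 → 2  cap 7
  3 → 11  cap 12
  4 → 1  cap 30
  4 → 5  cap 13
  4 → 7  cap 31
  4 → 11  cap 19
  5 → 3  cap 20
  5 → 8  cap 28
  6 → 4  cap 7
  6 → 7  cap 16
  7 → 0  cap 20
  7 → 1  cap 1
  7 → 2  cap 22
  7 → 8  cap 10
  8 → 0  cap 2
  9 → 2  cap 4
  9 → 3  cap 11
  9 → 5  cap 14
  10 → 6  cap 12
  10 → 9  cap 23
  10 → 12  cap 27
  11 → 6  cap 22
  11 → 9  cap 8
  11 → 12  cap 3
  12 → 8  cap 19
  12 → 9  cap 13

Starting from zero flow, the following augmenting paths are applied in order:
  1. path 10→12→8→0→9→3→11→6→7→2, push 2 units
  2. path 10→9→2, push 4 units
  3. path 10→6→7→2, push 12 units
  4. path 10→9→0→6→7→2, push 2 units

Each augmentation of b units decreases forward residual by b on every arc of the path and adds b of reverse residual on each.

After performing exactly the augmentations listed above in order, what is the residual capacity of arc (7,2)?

Residual capacity of (7,2): 6

after path 1 (10→12→8→0→9→3→11→6→7→2, push 2): res(7,2)=20
after path 2 (10→9→2, push 4): res(7,2)=20
after path 3 (10→6→7→2, push 12): res(7,2)=8
after path 4 (10→9→0→6→7→2, push 2): res(7,2)=6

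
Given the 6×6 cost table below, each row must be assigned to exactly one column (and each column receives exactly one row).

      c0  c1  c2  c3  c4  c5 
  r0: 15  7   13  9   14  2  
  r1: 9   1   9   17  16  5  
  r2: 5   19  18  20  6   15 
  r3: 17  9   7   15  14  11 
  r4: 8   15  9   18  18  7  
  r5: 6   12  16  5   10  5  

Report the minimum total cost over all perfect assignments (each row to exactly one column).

Minimum assignment cost: 29

optimal assignment: row0→col5 (cost 2), row1→col1 (cost 1), row2→col4 (cost 6), row3→col2 (cost 7), row4→col0 (cost 8), row5→col3 (cost 5)
total = 2 + 1 + 6 + 7 + 8 + 5 = 29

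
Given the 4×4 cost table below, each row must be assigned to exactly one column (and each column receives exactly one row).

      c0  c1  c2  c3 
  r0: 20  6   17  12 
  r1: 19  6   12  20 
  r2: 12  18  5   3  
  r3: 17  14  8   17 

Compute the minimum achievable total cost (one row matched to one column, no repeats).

Minimum assignment cost: 36

optimal assignment: row0→col1 (cost 6), row1→col0 (cost 19), row2→col3 (cost 3), row3→col2 (cost 8)
total = 6 + 19 + 3 + 8 = 36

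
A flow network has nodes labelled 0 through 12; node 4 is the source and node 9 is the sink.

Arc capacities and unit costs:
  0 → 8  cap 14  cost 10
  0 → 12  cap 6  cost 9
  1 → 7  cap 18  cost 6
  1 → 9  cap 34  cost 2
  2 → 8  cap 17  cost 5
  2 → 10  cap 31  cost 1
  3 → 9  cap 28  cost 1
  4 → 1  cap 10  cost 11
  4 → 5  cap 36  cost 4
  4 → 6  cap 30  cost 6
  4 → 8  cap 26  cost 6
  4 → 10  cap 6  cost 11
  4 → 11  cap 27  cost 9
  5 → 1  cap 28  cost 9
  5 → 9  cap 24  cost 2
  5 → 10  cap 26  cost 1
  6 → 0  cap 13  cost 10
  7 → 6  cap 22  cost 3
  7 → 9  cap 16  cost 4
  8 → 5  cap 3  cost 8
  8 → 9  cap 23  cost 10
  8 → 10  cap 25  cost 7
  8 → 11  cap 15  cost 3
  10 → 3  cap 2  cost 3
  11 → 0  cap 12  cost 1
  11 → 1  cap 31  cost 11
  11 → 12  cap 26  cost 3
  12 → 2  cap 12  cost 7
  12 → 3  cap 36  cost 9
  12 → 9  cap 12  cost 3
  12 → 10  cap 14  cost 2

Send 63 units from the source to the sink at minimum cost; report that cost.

shortest-cost path #1: 4→5→9 push 24 @ unit cost 6 (adds 144)
shortest-cost path #2: 4→5→10→3→9 push 2 @ unit cost 9 (adds 18)
shortest-cost path #3: 4→1→9 push 10 @ unit cost 13 (adds 130)
shortest-cost path #4: 4→11→12→9 push 12 @ unit cost 15 (adds 180)
shortest-cost path #5: 4→5→1→9 push 10 @ unit cost 15 (adds 150)
shortest-cost path #6: 4→8→9 push 5 @ unit cost 16 (adds 80)
total cost = 702

Minimum cost for 63 units: 702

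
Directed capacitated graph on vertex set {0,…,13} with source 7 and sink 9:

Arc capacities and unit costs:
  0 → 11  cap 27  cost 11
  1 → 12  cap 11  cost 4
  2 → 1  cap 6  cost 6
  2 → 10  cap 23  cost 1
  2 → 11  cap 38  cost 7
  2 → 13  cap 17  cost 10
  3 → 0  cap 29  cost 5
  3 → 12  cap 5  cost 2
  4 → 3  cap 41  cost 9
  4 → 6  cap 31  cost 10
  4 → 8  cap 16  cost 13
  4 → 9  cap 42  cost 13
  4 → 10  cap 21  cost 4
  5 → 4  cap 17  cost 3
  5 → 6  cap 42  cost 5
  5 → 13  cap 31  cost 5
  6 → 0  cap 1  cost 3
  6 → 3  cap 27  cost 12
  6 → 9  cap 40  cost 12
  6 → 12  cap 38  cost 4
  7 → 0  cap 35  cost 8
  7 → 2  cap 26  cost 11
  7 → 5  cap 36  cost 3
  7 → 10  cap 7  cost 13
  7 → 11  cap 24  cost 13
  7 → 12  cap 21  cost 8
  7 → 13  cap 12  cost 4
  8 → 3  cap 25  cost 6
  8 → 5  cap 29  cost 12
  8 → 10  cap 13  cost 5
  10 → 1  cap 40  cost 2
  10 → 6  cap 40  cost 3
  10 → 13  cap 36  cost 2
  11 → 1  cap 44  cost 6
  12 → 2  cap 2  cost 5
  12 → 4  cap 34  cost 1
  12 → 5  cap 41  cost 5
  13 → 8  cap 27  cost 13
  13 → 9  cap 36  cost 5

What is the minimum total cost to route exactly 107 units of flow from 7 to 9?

Minimum cost for 107 units: 2186

shortest-cost path #1: 7→13→9 push 12 @ unit cost 9 (adds 108)
shortest-cost path #2: 7→5→13→9 push 24 @ unit cost 13 (adds 312)
shortest-cost path #3: 7→5→4→9 push 12 @ unit cost 19 (adds 228)
shortest-cost path #4: 7→12→4→9 push 21 @ unit cost 22 (adds 462)
shortest-cost path #5: 7→2→10→13→5→4→9 push 5 @ unit cost 25 (adds 125)
shortest-cost path #6: 7→2→10→13→5→6→9 push 18 @ unit cost 26 (adds 468)
shortest-cost path #7: 7→10→13→5→6→9 push 1 @ unit cost 27 (adds 27)
shortest-cost path #8: 7→10→6→9 push 6 @ unit cost 28 (adds 168)
shortest-cost path #9: 7→2→13→10→6→9 push 3 @ unit cost 34 (adds 102)
shortest-cost path #10: 7→11→1→12→4→9 push 4 @ unit cost 37 (adds 148)
shortest-cost path #11: 7→11→1→12→4→5→6→9 push 1 @ unit cost 38 (adds 38)
total cost = 2186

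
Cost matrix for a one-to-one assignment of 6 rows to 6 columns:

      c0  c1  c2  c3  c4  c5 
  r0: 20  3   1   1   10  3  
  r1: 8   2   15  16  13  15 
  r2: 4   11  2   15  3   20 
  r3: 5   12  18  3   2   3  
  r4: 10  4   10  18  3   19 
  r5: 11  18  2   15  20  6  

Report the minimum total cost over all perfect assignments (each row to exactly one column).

Minimum assignment cost: 15

optimal assignment: row0→col3 (cost 1), row1→col1 (cost 2), row2→col0 (cost 4), row3→col5 (cost 3), row4→col4 (cost 3), row5→col2 (cost 2)
total = 1 + 2 + 4 + 3 + 3 + 2 = 15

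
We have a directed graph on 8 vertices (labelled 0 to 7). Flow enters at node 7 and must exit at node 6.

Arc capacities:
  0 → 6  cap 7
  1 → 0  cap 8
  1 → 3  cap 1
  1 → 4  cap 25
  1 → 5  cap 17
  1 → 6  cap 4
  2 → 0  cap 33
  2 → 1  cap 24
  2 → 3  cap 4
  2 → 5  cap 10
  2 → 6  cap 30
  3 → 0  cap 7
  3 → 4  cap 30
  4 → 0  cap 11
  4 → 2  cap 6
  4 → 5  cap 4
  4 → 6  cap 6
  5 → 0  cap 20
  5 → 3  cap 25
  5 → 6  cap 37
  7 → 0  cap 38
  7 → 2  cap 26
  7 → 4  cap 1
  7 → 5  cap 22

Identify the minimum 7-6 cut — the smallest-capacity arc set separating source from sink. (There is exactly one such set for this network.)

augment #1: 7→0→6 push 7
augment #2: 7→2→6 push 26
augment #3: 7→4→6 push 1
augment #4: 7→5→6 push 22
max flow = 56; residual-reachable set from 7 gives S-side
cut edges (S→T): {(0,6), (7,2), (7,4), (7,5)} total cap 56

Min-cut arcs: {(0,6), (7,2), (7,4), (7,5)} (total capacity 56)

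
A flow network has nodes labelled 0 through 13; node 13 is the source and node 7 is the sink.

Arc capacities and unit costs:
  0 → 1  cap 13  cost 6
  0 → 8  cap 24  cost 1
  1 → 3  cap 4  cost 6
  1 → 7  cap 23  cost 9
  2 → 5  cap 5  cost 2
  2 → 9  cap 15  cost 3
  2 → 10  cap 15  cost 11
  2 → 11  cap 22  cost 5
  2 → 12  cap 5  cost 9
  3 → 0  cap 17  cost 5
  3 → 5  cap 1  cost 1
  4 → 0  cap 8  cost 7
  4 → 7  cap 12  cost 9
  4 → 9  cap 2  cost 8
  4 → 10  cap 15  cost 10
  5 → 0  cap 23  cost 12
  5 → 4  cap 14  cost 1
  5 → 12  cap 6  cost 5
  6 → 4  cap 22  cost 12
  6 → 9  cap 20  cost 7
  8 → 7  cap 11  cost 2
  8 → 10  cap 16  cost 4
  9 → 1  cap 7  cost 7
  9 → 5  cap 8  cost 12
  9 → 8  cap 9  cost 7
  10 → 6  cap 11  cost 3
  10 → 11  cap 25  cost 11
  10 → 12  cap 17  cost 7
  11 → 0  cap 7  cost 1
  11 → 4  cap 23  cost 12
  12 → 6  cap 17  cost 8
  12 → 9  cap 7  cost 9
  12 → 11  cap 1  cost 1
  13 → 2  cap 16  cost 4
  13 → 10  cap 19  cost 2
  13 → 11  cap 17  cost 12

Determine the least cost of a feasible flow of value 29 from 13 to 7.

Minimum cost for 29 units: 571

shortest-cost path #1: 13→2→11→0→8→7 push 7 @ unit cost 13 (adds 91)
shortest-cost path #2: 13→2→5→4→7 push 5 @ unit cost 16 (adds 80)
shortest-cost path #3: 13→2→9→8→7 push 4 @ unit cost 16 (adds 64)
shortest-cost path #4: 13→10→12→11→2→9→1→7 push 1 @ unit cost 24 (adds 24)
shortest-cost path #5: 13→11→2→9→1→7 push 6 @ unit cost 26 (adds 156)
shortest-cost path #6: 13→10→6→4→7 push 6 @ unit cost 26 (adds 156)
total cost = 571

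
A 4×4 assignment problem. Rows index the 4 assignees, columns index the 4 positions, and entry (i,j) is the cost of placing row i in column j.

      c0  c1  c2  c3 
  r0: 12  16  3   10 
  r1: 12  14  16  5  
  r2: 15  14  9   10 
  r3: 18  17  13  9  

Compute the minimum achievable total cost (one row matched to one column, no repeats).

Minimum assignment cost: 38

optimal assignment: row0→col2 (cost 3), row1→col0 (cost 12), row2→col1 (cost 14), row3→col3 (cost 9)
total = 3 + 12 + 14 + 9 = 38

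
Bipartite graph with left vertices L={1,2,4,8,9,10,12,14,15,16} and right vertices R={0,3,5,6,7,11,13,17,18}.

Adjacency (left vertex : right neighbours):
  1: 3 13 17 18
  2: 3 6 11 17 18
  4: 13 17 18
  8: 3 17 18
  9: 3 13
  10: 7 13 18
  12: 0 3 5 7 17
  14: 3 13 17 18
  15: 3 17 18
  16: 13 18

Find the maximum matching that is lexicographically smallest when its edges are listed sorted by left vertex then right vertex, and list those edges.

Lex-smallest maximum matching: {(1,3), (2,6), (4,13), (8,17), (10,7), (12,0), (14,18)}

|M| = 7 (so the lex-smallest maximum matching has 7 edges)
process left vertices in ascending order; for each, take the smallest-labelled available neighbour that still permits 7 edges overall, or leave it unmatched if none does
lex-smallest matching: {1-3, 2-6, 4-13, 8-17, 10-7, 12-0, 14-18}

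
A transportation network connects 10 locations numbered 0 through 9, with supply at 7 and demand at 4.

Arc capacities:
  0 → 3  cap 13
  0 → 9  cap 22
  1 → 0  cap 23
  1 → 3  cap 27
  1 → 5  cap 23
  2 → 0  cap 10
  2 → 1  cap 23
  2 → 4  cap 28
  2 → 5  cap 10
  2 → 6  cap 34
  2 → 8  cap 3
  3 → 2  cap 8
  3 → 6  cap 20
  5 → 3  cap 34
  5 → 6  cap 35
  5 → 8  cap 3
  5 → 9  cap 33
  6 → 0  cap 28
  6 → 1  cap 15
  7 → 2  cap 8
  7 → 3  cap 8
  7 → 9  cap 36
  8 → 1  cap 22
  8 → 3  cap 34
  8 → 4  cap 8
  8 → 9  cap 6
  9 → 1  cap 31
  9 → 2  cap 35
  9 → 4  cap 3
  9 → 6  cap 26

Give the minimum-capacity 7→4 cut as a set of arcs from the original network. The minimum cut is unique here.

augment #1: 7→2→4 push 8
augment #2: 7→9→4 push 3
augment #3: 7→3→2→4 push 8
augment #4: 7→9→2→4 push 12
augment #5: 7→9→2→8→4 push 3
augment #6: 7→9→1→5→8→4 push 3
max flow = 37; residual-reachable set from 7 gives S-side
cut edges (S→T): {(2,4), (2,8), (5,8), (9,4)} total cap 37

Min-cut arcs: {(2,4), (2,8), (5,8), (9,4)} (total capacity 37)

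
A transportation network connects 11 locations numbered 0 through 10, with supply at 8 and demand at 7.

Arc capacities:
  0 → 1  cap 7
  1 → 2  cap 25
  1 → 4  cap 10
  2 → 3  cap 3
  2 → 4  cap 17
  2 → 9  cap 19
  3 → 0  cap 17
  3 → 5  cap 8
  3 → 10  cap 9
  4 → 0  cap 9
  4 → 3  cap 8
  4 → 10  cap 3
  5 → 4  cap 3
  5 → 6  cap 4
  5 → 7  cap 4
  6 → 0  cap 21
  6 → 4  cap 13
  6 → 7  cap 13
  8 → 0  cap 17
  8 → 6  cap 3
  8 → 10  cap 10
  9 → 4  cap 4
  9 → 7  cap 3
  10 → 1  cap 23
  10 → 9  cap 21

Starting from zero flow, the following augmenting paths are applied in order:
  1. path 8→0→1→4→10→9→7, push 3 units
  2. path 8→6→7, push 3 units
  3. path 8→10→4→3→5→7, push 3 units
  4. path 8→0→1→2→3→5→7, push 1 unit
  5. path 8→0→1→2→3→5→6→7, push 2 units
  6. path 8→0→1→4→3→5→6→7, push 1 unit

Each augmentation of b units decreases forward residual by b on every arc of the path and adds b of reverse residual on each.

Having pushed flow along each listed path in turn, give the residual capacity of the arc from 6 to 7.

Residual capacity of (6,7): 7

after path 1 (8→0→1→4→10→9→7, push 3): res(6,7)=13
after path 2 (8→6→7, push 3): res(6,7)=10
after path 3 (8→10→4→3→5→7, push 3): res(6,7)=10
after path 4 (8→0→1→2→3→5→7, push 1): res(6,7)=10
after path 5 (8→0→1→2→3→5→6→7, push 2): res(6,7)=8
after path 6 (8→0→1→4→3→5→6→7, push 1): res(6,7)=7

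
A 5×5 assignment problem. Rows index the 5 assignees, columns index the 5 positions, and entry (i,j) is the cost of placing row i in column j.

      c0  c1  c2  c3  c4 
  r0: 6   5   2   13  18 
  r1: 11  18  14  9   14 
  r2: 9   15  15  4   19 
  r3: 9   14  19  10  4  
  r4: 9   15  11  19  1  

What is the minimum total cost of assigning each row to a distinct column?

Minimum assignment cost: 32

optimal assignment: row0→col2 (cost 2), row1→col0 (cost 11), row2→col3 (cost 4), row3→col1 (cost 14), row4→col4 (cost 1)
total = 2 + 11 + 4 + 14 + 1 = 32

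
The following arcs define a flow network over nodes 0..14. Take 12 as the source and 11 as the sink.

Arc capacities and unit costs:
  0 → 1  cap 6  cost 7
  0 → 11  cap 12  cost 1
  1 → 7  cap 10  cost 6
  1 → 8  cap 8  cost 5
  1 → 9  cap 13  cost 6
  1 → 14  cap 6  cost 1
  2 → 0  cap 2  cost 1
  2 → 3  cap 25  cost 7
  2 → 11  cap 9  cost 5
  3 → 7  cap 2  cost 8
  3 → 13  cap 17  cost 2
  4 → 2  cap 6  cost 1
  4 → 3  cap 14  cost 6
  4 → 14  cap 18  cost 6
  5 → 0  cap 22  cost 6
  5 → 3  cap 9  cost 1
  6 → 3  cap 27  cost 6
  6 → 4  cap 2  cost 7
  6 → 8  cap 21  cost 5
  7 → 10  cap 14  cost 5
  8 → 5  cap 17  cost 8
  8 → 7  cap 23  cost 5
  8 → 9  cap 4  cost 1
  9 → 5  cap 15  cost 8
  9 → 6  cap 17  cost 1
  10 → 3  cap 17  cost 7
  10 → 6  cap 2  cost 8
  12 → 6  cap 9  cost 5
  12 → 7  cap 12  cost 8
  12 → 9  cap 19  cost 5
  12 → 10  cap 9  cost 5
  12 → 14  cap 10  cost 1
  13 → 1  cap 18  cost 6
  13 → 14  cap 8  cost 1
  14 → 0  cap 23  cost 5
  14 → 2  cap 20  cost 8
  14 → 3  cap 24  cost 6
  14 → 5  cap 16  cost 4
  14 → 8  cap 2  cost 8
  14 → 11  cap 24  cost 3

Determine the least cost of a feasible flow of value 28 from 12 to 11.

Minimum cost for 28 units: 367

shortest-cost path #1: 12→14→11 push 10 @ unit cost 4 (adds 40)
shortest-cost path #2: 12→6→4→2→0→11 push 2 @ unit cost 15 (adds 30)
shortest-cost path #3: 12→6→3→13→14→11 push 7 @ unit cost 17 (adds 119)
shortest-cost path #4: 12→10→3→13→14→11 push 1 @ unit cost 18 (adds 18)
shortest-cost path #5: 12→9→5→0→11 push 8 @ unit cost 20 (adds 160)
total cost = 367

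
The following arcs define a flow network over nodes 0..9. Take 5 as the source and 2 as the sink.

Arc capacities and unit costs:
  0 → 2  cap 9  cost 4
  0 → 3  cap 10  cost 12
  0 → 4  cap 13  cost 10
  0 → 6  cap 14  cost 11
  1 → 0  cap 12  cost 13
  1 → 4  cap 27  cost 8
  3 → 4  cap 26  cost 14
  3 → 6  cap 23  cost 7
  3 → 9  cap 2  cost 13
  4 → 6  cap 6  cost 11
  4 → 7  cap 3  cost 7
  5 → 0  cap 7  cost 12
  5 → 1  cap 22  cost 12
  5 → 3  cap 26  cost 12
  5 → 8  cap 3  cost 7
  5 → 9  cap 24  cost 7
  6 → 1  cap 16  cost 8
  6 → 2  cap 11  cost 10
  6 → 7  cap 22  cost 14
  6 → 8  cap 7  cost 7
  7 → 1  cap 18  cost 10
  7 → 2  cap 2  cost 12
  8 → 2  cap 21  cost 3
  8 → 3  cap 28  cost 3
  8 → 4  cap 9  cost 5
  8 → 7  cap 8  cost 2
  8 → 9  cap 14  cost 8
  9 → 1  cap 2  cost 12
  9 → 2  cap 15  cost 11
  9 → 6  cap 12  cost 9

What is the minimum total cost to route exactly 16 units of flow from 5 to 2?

Minimum cost for 16 units: 250

shortest-cost path #1: 5→8→2 push 3 @ unit cost 10 (adds 30)
shortest-cost path #2: 5→0→2 push 7 @ unit cost 16 (adds 112)
shortest-cost path #3: 5→9→2 push 6 @ unit cost 18 (adds 108)
total cost = 250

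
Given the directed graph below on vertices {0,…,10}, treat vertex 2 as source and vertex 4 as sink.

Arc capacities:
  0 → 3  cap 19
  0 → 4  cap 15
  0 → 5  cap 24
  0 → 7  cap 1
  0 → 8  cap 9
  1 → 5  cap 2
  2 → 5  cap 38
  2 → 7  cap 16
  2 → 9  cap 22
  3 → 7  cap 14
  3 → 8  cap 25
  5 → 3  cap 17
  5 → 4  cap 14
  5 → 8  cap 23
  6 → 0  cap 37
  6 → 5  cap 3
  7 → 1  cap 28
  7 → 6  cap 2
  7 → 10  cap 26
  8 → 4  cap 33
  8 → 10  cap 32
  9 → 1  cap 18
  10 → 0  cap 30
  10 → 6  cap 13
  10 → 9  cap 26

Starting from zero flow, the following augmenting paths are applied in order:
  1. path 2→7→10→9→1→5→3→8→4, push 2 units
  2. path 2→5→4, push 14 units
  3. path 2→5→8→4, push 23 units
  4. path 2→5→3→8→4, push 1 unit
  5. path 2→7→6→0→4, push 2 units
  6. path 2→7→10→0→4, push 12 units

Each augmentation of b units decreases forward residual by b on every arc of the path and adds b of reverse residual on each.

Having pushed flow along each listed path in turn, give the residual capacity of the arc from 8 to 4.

Residual capacity of (8,4): 7

after path 1 (2→7→10→9→1→5→3→8→4, push 2): res(8,4)=31
after path 2 (2→5→4, push 14): res(8,4)=31
after path 3 (2→5→8→4, push 23): res(8,4)=8
after path 4 (2→5→3→8→4, push 1): res(8,4)=7
after path 5 (2→7→6→0→4, push 2): res(8,4)=7
after path 6 (2→7→10→0→4, push 12): res(8,4)=7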